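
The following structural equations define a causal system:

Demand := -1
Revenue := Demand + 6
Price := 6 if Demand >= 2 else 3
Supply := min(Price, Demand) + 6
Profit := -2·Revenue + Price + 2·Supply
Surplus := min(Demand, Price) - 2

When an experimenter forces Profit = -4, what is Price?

Under do(Profit=-4), the mechanism Profit := -2·Revenue + Price + 2·Supply is discarded; Profit is fixed at -4.
No directed path runs from Profit to Price, so Price keeps its natural value.
Price = 6 if Demand >= 2 else 3  [with Demand=-1]  = 3

3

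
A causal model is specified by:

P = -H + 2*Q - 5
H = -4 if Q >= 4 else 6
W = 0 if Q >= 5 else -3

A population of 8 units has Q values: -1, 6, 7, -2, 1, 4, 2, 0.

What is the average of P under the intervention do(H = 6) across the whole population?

-6.75

Every unit gets H=6 under the intervention. P values become -13, 1, 3, -15, -9, -3, -7, -11; E[P|do(H=6)] = -6.75.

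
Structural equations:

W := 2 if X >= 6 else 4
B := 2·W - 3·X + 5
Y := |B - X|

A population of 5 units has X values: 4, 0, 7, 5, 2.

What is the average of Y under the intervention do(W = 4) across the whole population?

8.6

The intervention sets W=4 in all 5 units regardless of X. Recomputing Y per unit gives 3, 13, 15, 7, 5; average 8.6.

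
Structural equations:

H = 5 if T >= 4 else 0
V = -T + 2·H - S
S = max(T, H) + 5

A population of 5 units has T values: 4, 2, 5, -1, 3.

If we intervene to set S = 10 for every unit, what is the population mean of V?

Under do(S=10), S's equation is replaced by S=10 for every unit. Per-unit V: -4, -12, -5, -9, -13. Mean = -8.6.

-8.6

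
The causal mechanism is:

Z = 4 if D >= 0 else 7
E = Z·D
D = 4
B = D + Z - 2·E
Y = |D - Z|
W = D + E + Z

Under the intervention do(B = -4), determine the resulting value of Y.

Under do(B=-4), the mechanism B = D + Z - 2·E is discarded; B is fixed at -4.
Since Y is not a descendant of the intervened variable, it is unaffected.
Z = 4 if D >= 0 else 7  [with D=4]  = 4
Y = |D - Z|  [with D=4, Z=4]  = 0

0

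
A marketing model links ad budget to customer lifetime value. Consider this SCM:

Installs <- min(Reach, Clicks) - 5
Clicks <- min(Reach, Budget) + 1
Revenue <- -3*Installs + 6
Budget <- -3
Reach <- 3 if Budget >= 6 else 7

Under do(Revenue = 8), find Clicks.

-2

do(Revenue=8) replaces the equation Revenue <- -3*Installs + 6 with the constant Revenue = 8.
Clicks is not downstream of the intervention, so its value is determined by the original equations.
Reach = 3 if Budget >= 6 else 7  [with Budget=-3]  = 7
Clicks = min(Reach, Budget) + 1  [with Reach=7, Budget=-3]  = -2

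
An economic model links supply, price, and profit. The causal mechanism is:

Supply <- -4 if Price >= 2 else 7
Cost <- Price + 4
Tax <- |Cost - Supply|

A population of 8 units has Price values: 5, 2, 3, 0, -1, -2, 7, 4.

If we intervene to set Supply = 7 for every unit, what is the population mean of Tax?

Under do(Supply=7), Supply's equation is replaced by Supply=7 for every unit. Per-unit Tax: 2, 1, 0, 3, 4, 5, 4, 1. Mean = 2.5.

2.5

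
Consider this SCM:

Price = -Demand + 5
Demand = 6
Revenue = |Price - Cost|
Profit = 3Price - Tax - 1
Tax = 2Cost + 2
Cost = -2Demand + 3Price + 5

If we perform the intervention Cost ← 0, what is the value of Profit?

The intervention breaks the incoming arrows to Cost: Cost = -2Demand + 3Price + 5 no longer applies, and Cost = 0.
Price = -Demand + 5  [with Demand=6]  = -1
Tax = 2Cost + 2  [with Cost=0]  = 2
Profit = 3Price - Tax - 1  [with Price=-1, Tax=2]  = -6

-6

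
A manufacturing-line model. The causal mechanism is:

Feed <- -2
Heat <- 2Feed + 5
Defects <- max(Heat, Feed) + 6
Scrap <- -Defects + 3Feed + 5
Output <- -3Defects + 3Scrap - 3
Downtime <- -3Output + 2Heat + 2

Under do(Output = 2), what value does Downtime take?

The intervention breaks the incoming arrows to Output: Output <- -3Defects + 3Scrap - 3 no longer applies, and Output = 2.
Heat = 2Feed + 5  [with Feed=-2]  = 1
Downtime = -3Output + 2Heat + 2  [with Output=2, Heat=1]  = -2

-2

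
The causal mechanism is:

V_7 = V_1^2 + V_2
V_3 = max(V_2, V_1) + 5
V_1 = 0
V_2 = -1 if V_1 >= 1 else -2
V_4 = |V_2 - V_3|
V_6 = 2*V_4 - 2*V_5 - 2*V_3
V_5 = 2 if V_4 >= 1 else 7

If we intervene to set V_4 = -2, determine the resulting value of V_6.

Under do(V_4=-2), the mechanism V_4 = |V_2 - V_3| is discarded; V_4 is fixed at -2.
V_2 = -1 if V_1 >= 1 else -2  [with V_1=0]  = -2
V_3 = max(V_2, V_1) + 5  [with V_2=-2, V_1=0]  = 5
V_5 = 2 if V_4 >= 1 else 7  [with V_4=-2]  = 7
V_6 = 2*V_4 - 2*V_5 - 2*V_3  [with V_4=-2, V_5=7, V_3=5]  = -28

-28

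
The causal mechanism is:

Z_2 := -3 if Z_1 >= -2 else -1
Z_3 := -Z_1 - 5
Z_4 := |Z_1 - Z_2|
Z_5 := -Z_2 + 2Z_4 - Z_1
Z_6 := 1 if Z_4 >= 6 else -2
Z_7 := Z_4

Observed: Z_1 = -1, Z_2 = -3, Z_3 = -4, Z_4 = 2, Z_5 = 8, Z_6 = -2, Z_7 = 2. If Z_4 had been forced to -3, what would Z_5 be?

-2

Intervening sets Z_4 = -3 and removes its equation (Z_4 := |Z_1 - Z_2|).
Z_2 = -3 if Z_1 >= -2 else -1  [with Z_1=-1]  = -3
Z_5 = -Z_2 + 2Z_4 - Z_1  [with Z_2=-3, Z_4=-3, Z_1=-1]  = -2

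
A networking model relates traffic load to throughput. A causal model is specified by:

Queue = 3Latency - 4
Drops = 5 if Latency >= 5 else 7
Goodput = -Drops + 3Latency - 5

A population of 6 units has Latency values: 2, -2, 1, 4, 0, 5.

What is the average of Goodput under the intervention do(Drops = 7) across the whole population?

-7

Every unit gets Drops=7 under the intervention. Goodput values become -6, -18, -9, 0, -12, 3; E[Goodput|do(Drops=7)] = -7.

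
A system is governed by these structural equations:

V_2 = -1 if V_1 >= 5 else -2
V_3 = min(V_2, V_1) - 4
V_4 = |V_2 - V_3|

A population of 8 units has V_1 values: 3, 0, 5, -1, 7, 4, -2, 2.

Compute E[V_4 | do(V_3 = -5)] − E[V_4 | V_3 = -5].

Every unit gets V_3=-5 under the intervention. V_4 values become 3, 3, 4, 3, 4, 3, 3, 3; E[V_4|do(V_3=-5)] = 3.25.
Conditioning on V_3=-5 selects the 2 unit(s) with V_1 ∈ {5, 7}. Their V_4 values: 4, 4. Mean = 4.
Difference = 3.25 − 4 = -0.75.

-0.75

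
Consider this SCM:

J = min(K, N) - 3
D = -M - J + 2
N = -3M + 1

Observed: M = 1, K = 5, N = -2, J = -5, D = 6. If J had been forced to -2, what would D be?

Intervening sets J = -2 and removes its equation (J = min(K, N) - 3).
D = -M - J + 2  [with M=1, J=-2]  = 3

3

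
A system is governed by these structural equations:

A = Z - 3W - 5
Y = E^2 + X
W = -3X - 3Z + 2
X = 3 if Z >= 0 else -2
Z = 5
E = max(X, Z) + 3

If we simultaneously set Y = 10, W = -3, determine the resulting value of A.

9

Setting Y = 10, W = -3 by intervention discards those variables' equations.
A = Z - 3W - 5  [with Z=5, W=-3]  = 9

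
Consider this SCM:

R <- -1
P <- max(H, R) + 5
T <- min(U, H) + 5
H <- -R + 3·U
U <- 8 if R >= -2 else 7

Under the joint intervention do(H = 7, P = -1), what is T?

The joint intervention fixes H = 7, P = -1, removing each variable's own equation.
U = 8 if R >= -2 else 7  [with R=-1]  = 8
T = min(U, H) + 5  [with U=8, H=7]  = 12

12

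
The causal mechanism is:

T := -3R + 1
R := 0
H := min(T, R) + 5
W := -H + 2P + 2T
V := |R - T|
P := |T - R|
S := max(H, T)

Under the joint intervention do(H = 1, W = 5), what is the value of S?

Under do(H = 1, W = 5), each intervened variable's structural equation is replaced by its fixed value.
T = -3R + 1  [with R=0]  = 1
S = max(H, T)  [with H=1, T=1]  = 1

1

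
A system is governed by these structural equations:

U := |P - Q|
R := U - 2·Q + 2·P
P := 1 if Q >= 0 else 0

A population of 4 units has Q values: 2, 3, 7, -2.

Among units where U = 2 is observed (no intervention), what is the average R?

Conditioning on U=2 selects the 2 unit(s) with Q ∈ {3, -2}. Their R values: -2, 6. Mean = 2.

2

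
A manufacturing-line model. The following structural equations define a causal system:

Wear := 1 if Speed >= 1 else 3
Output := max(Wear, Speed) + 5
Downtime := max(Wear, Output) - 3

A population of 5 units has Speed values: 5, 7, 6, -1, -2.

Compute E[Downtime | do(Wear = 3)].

6.8

The intervention sets Wear=3 in all 5 units regardless of Speed. Recomputing Downtime per unit gives 7, 9, 8, 5, 5; average 6.8.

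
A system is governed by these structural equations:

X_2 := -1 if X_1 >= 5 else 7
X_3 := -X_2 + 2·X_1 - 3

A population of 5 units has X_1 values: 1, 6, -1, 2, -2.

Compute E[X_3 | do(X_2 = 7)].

-7.6

Under do(X_2=7), X_2's equation is replaced by X_2=7 for every unit. Per-unit X_3: -8, 2, -12, -6, -14. Mean = -7.6.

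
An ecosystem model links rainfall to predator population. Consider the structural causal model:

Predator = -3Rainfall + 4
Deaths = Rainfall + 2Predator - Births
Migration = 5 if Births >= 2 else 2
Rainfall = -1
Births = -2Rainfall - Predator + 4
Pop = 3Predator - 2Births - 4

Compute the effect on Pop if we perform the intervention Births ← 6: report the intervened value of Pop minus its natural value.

-14

The intervention breaks the incoming arrows to Births: Births = -2Rainfall - Predator + 4 no longer applies, and Births = 6.
Predator = -3Rainfall + 4  [with Rainfall=-1]  = 7
Pop = 3Predator - 2Births - 4  [with Predator=7, Births=6]  = 5
Without intervention: Predator = -3Rainfall + 4  [with Rainfall=-1]  = 7; Births = -2Rainfall - Predator + 4  [with Rainfall=-1, Predator=7]  = -1; Pop = 3Predator - 2Births - 4  [with Predator=7, Births=-1]  = 19.
Change = 5 − 19 = -14.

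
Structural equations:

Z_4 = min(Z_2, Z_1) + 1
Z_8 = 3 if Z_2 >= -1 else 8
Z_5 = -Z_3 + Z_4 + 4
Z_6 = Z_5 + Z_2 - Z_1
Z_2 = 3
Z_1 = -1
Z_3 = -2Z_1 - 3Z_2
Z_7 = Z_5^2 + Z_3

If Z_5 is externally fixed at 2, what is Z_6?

The intervention breaks the incoming arrows to Z_5: Z_5 = -Z_3 + Z_4 + 4 no longer applies, and Z_5 = 2.
Z_6 = Z_5 + Z_2 - Z_1  [with Z_5=2, Z_2=3, Z_1=-1]  = 6

6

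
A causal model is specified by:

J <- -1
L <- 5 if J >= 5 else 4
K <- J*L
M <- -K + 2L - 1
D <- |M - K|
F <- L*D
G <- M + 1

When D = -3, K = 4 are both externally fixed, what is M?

3

Under do(D = -3, K = 4), each intervened variable's structural equation is replaced by its fixed value.
L = 5 if J >= 5 else 4  [with J=-1]  = 4
M = -K + 2L - 1  [with K=4, L=4]  = 3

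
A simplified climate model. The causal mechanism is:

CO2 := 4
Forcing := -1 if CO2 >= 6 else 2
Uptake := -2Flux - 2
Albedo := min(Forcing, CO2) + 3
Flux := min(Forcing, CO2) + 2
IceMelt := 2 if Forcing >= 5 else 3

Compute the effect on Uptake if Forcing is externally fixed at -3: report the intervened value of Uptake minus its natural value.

10

Under do(Forcing=-3), the mechanism Forcing := -1 if CO2 >= 6 else 2 is discarded; Forcing is fixed at -3.
Flux = min(Forcing, CO2) + 2  [with Forcing=-3, CO2=4]  = -1
Uptake = -2Flux - 2  [with Flux=-1]  = 0
Without intervention: Forcing = -1 if CO2 >= 6 else 2  [with CO2=4]  = 2; Flux = min(Forcing, CO2) + 2  [with Forcing=2, CO2=4]  = 4; Uptake = -2Flux - 2  [with Flux=4]  = -10.
Change = 0 − (-10) = 10.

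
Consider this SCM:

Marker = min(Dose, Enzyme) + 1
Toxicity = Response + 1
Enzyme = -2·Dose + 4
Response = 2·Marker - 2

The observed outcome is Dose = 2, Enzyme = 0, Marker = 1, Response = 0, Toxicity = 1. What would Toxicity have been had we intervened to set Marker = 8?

do(Marker=8) replaces the equation Marker = min(Dose, Enzyme) + 1 with the constant Marker = 8.
Response = 2·Marker - 2  [with Marker=8]  = 14
Toxicity = Response + 1  [with Response=14]  = 15

15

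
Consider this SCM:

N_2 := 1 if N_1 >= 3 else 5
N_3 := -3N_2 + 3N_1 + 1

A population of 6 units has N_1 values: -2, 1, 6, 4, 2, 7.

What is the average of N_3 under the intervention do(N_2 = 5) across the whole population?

-5

Every unit gets N_2=5 under the intervention. N_3 values become -20, -11, 4, -2, -8, 7; E[N_3|do(N_2=5)] = -5.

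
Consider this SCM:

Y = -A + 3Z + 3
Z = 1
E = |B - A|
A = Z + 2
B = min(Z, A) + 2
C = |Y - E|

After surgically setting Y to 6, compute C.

6

The intervention breaks the incoming arrows to Y: Y = -A + 3Z + 3 no longer applies, and Y = 6.
A = Z + 2  [with Z=1]  = 3
B = min(Z, A) + 2  [with Z=1, A=3]  = 3
E = |B - A|  [with B=3, A=3]  = 0
C = |Y - E|  [with Y=6, E=0]  = 6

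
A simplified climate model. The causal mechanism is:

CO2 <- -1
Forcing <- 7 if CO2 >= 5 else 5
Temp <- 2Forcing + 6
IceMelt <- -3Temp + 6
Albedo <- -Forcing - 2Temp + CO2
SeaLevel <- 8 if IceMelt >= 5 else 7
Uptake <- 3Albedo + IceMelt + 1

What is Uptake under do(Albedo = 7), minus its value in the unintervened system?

Under do(Albedo=7), the mechanism Albedo <- -Forcing - 2Temp + CO2 is discarded; Albedo is fixed at 7.
Forcing = 7 if CO2 >= 5 else 5  [with CO2=-1]  = 5
Temp = 2Forcing + 6  [with Forcing=5]  = 16
IceMelt = -3Temp + 6  [with Temp=16]  = -42
Uptake = 3Albedo + IceMelt + 1  [with Albedo=7, IceMelt=-42]  = -20
Without intervention: Forcing = 7 if CO2 >= 5 else 5  [with CO2=-1]  = 5; Temp = 2Forcing + 6  [with Forcing=5]  = 16; IceMelt = -3Temp + 6  [with Temp=16]  = -42; Albedo = -Forcing - 2Temp + CO2  [with Forcing=5, Temp=16, CO2=-1]  = -38; Uptake = 3Albedo + IceMelt + 1  [with Albedo=-38, IceMelt=-42]  = -155.
Change = -20 − (-155) = 135.

135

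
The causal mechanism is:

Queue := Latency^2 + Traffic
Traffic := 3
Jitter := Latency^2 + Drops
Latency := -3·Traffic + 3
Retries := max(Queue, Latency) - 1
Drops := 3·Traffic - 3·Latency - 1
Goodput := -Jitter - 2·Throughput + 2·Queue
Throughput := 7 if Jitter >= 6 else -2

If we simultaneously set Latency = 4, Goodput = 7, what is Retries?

Under do(Latency = 4, Goodput = 7), each intervened variable's structural equation is replaced by its fixed value.
Queue = Latency^2 + Traffic  [with Latency=4, Traffic=3]  = 19
Retries = max(Queue, Latency) - 1  [with Queue=19, Latency=4]  = 18

18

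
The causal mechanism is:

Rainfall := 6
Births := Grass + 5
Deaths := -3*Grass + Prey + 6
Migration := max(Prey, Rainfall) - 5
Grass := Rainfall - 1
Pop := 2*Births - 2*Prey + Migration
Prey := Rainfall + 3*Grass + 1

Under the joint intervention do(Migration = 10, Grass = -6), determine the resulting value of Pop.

30

Setting Migration = 10, Grass = -6 by intervention discards those variables' equations.
Prey = Rainfall + 3*Grass + 1  [with Rainfall=6, Grass=-6]  = -11
Births = Grass + 5  [with Grass=-6]  = -1
Pop = 2*Births - 2*Prey + Migration  [with Births=-1, Prey=-11, Migration=10]  = 30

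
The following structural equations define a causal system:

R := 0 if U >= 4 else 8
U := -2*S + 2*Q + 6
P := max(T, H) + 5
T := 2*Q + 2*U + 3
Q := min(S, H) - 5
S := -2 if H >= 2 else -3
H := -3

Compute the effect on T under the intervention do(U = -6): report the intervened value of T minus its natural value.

Under do(U=-6), the mechanism U := -2*S + 2*Q + 6 is discarded; U is fixed at -6.
S = -2 if H >= 2 else -3  [with H=-3]  = -3
Q = min(S, H) - 5  [with S=-3, H=-3]  = -8
T = 2*Q + 2*U + 3  [with Q=-8, U=-6]  = -25
Without intervention: S = -2 if H >= 2 else -3  [with H=-3]  = -3; Q = min(S, H) - 5  [with S=-3, H=-3]  = -8; U = -2*S + 2*Q + 6  [with S=-3, Q=-8]  = -4; T = 2*Q + 2*U + 3  [with Q=-8, U=-4]  = -21.
Change = -25 − (-21) = -4.

-4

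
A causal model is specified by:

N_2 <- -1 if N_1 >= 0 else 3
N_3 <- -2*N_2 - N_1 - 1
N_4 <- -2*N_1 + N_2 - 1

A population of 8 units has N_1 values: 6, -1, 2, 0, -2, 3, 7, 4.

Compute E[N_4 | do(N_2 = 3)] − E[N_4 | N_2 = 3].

-7.75

do(N_2=3) breaks N_2's dependence on N_1. With N_2=3 fixed, N_4 across the units is -10, 4, -2, 2, 6, -4, -12, -6, mean -2.75.
Observing N_2=3 restricts to units where N_2's equation naturally yields 3: N_1 ∈ {-1, -2}. In that subpopulation N_4 = 4, 6, mean 5.
Difference = -2.75 − 5 = -7.75.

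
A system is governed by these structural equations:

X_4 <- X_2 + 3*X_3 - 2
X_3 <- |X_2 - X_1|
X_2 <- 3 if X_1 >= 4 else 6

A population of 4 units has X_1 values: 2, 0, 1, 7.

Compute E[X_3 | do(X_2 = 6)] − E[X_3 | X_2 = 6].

-1

The intervention sets X_2=6 in all 4 units regardless of X_1. Recomputing X_3 per unit gives 4, 6, 5, 1; average 4.
Conditioning on X_2=6 selects the 3 unit(s) with X_1 ∈ {2, 0, 1}. Their X_3 values: 4, 6, 5. Mean = 5.
Difference = 4 − 5 = -1.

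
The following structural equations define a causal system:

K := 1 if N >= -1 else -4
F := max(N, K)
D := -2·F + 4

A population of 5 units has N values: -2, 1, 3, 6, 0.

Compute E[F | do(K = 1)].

do(K=1) breaks K's dependence on N. With K=1 fixed, F across the units is 1, 1, 3, 6, 1, mean 2.4.

2.4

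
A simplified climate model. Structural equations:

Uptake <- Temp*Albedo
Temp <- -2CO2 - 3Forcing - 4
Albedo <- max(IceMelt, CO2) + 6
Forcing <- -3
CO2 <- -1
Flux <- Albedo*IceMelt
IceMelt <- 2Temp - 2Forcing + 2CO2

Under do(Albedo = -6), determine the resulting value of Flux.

The intervention breaks the incoming arrows to Albedo: Albedo <- max(IceMelt, CO2) + 6 no longer applies, and Albedo = -6.
Temp = -2CO2 - 3Forcing - 4  [with CO2=-1, Forcing=-3]  = 7
IceMelt = 2Temp - 2Forcing + 2CO2  [with Temp=7, Forcing=-3, CO2=-1]  = 18
Flux = Albedo*IceMelt  [with Albedo=-6, IceMelt=18]  = -108

-108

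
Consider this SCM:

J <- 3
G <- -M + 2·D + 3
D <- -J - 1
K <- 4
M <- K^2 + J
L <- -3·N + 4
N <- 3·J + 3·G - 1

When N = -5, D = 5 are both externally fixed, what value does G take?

-6

Under do(N = -5, D = 5), each intervened variable's structural equation is replaced by its fixed value.
M = K^2 + J  [with K=4, J=3]  = 19
G = -M + 2·D + 3  [with M=19, D=5]  = -6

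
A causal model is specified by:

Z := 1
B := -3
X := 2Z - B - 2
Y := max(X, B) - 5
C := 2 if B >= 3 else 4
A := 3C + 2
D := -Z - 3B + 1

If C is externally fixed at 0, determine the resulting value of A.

The intervention breaks the incoming arrows to C: C := 2 if B >= 3 else 4 no longer applies, and C = 0.
A = 3C + 2  [with C=0]  = 2

2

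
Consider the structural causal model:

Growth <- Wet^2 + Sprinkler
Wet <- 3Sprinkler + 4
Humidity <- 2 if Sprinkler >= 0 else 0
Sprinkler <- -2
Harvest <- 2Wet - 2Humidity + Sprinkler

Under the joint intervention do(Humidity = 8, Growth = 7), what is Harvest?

-22

The joint intervention fixes Humidity = 8, Growth = 7, removing each variable's own equation.
Wet = 3Sprinkler + 4  [with Sprinkler=-2]  = -2
Harvest = 2Wet - 2Humidity + Sprinkler  [with Wet=-2, Humidity=8, Sprinkler=-2]  = -22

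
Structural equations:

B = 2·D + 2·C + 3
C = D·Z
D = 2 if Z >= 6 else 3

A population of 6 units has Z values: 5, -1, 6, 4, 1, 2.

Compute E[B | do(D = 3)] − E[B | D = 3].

Every unit gets D=3 under the intervention. B values become 39, 3, 45, 33, 15, 21; E[B|do(D=3)] = 26.
Conditioning on D=3 selects the 5 unit(s) with Z ∈ {5, -1, 4, 1, 2}. Their B values: 39, 3, 33, 15, 21. Mean = 22.2.
Difference = 26 − 22.2 = 3.8.

3.8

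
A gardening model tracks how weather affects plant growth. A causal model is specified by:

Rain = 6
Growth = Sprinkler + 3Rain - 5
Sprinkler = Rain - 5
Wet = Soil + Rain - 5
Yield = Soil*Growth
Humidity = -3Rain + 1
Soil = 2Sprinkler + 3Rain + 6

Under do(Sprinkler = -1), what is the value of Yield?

264

Under do(Sprinkler=-1), the mechanism Sprinkler = Rain - 5 is discarded; Sprinkler is fixed at -1.
Soil = 2Sprinkler + 3Rain + 6  [with Sprinkler=-1, Rain=6]  = 22
Growth = Sprinkler + 3Rain - 5  [with Sprinkler=-1, Rain=6]  = 12
Yield = Soil*Growth  [with Soil=22, Growth=12]  = 264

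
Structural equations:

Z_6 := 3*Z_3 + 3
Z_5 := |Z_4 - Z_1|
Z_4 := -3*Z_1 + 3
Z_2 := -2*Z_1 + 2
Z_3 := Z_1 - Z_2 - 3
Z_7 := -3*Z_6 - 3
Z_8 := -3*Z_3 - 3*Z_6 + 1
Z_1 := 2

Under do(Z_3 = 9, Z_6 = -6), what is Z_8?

-8

Setting Z_3 = 9, Z_6 = -6 by intervention discards those variables' equations.
Z_8 = -3*Z_3 - 3*Z_6 + 1  [with Z_3=9, Z_6=-6]  = -8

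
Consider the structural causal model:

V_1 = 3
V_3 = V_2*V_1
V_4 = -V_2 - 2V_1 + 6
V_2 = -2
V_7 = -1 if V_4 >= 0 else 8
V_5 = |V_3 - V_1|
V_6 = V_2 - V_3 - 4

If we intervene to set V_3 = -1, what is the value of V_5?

4

do(V_3=-1) replaces the equation V_3 = V_2*V_1 with the constant V_3 = -1.
V_5 = |V_3 - V_1|  [with V_3=-1, V_1=3]  = 4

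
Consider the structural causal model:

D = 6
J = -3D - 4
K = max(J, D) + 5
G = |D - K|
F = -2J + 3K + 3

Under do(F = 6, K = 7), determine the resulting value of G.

Under do(F = 6, K = 7), each intervened variable's structural equation is replaced by its fixed value.
G = |D - K|  [with D=6, K=7]  = 1

1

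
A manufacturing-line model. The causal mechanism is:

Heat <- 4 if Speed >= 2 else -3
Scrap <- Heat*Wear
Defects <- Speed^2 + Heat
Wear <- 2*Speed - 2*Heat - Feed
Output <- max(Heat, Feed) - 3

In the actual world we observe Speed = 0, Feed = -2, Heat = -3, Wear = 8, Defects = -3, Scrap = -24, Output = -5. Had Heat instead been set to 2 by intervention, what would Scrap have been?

-4

The intervention breaks the incoming arrows to Heat: Heat <- 4 if Speed >= 2 else -3 no longer applies, and Heat = 2.
Wear = 2*Speed - 2*Heat - Feed  [with Speed=0, Heat=2, Feed=-2]  = -2
Scrap = Heat*Wear  [with Heat=2, Wear=-2]  = -4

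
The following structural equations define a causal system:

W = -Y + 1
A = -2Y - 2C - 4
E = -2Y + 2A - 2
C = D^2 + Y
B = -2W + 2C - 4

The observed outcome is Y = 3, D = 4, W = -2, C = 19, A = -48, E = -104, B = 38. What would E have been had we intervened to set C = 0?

-28

Under do(C=0), the mechanism C = D^2 + Y is discarded; C is fixed at 0.
A = -2Y - 2C - 4  [with Y=3, C=0]  = -10
E = -2Y + 2A - 2  [with Y=3, A=-10]  = -28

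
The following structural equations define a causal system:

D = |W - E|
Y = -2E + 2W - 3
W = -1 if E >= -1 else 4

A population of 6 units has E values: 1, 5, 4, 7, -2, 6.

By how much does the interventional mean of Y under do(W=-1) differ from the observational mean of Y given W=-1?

Under do(W=-1), W's equation is replaced by W=-1 for every unit. Per-unit Y: -7, -15, -13, -19, -1, -17. Mean = -12.
Observing W=-1 restricts to units where W's equation naturally yields -1: E ∈ {1, 5, 4, 7, 6}. In that subpopulation Y = -7, -15, -13, -19, -17, mean -14.2.
Difference = -12 − (-14.2) = 2.2.

2.2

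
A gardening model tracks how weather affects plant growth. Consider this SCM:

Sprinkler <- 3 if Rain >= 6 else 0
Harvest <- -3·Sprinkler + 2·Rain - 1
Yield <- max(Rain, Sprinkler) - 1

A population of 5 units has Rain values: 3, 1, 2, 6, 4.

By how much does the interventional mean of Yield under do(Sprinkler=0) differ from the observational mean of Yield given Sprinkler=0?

do(Sprinkler=0) breaks Sprinkler's dependence on Rain. With Sprinkler=0 fixed, Yield across the units is 2, 0, 1, 5, 3, mean 2.2.
E[Yield|Sprinkler=0] averages over only the 4 units with Sprinkler=0 (Rain = 3, 1, 2, 4): Yield = 2, 0, 1, 3, mean 1.5.
Difference = 2.2 − 1.5 = 0.7.

0.7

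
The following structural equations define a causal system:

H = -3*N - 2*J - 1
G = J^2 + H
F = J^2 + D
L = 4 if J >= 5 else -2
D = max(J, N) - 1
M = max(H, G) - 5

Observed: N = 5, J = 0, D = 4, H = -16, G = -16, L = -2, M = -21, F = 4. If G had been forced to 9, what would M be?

Under do(G=9), the mechanism G = J^2 + H is discarded; G is fixed at 9.
H = -3*N - 2*J - 1  [with N=5, J=0]  = -16
M = max(H, G) - 5  [with H=-16, G=9]  = 4

4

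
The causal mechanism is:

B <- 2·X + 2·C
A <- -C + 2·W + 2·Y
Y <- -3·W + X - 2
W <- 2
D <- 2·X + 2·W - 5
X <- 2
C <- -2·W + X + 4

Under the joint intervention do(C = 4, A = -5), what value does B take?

12

The joint intervention fixes C = 4, A = -5, removing each variable's own equation.
B = 2·X + 2·C  [with X=2, C=4]  = 12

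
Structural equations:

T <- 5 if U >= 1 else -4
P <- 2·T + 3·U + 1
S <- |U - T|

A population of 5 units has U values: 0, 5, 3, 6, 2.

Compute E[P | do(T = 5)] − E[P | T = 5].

do(T=5) breaks T's dependence on U. With T=5 fixed, P across the units is 11, 26, 20, 29, 17, mean 20.6.
Conditioning on T=5 selects the 4 unit(s) with U ∈ {5, 3, 6, 2}. Their P values: 26, 20, 29, 17. Mean = 23.
Difference = 20.6 − 23 = -2.4.

-2.4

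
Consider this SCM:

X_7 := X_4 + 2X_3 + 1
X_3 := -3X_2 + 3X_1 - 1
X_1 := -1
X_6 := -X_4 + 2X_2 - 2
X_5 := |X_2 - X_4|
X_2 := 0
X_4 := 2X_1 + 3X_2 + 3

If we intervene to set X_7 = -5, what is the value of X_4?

1

Under do(X_7=-5), the mechanism X_7 := X_4 + 2X_3 + 1 is discarded; X_7 is fixed at -5.
Since X_4 is not a descendant of the intervened variable, it is unaffected.
X_4 = 2X_1 + 3X_2 + 3  [with X_1=-1, X_2=0]  = 1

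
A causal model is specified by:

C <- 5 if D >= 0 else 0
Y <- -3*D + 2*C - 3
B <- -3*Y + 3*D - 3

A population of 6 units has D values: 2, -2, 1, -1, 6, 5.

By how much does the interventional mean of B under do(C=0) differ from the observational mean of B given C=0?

40

Every unit gets C=0 under the intervention. B values become 30, -18, 18, -6, 78, 66; E[B|do(C=0)] = 28.
Conditioning on C=0 selects the 2 unit(s) with D ∈ {-2, -1}. Their B values: -18, -6. Mean = -12.
Difference = 28 − (-12) = 40.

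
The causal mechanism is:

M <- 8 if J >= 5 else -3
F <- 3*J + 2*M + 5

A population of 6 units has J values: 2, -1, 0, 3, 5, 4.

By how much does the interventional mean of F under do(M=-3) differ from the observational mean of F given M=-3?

1.7

The intervention sets M=-3 in all 6 units regardless of J. Recomputing F per unit gives 5, -4, -1, 8, 14, 11; average 5.5.
E[F|M=-3] averages over only the 5 units with M=-3 (J = 2, -1, 0, 3, 4): F = 5, -4, -1, 8, 11, mean 3.8.
Difference = 5.5 − 3.8 = 1.7.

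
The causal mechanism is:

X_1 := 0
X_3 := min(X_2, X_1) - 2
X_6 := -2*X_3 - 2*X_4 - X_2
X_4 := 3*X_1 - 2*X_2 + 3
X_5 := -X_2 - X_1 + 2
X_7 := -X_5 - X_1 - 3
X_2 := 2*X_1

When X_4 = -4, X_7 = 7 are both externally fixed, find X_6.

12

The joint intervention fixes X_4 = -4, X_7 = 7, removing each variable's own equation.
X_2 = 2*X_1  [with X_1=0]  = 0
X_3 = min(X_2, X_1) - 2  [with X_2=0, X_1=0]  = -2
X_6 = -2*X_3 - 2*X_4 - X_2  [with X_3=-2, X_4=-4, X_2=0]  = 12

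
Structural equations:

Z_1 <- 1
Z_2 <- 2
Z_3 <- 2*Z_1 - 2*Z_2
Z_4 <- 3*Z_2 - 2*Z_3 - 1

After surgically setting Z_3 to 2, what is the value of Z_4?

1

The intervention breaks the incoming arrows to Z_3: Z_3 <- 2*Z_1 - 2*Z_2 no longer applies, and Z_3 = 2.
Z_4 = 3*Z_2 - 2*Z_3 - 1  [with Z_2=2, Z_3=2]  = 1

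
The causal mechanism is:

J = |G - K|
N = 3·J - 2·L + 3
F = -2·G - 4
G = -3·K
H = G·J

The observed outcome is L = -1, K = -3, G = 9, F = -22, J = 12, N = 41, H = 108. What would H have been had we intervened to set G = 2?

10

The intervention breaks the incoming arrows to G: G = -3·K no longer applies, and G = 2.
J = |G - K|  [with G=2, K=-3]  = 5
H = G·J  [with G=2, J=5]  = 10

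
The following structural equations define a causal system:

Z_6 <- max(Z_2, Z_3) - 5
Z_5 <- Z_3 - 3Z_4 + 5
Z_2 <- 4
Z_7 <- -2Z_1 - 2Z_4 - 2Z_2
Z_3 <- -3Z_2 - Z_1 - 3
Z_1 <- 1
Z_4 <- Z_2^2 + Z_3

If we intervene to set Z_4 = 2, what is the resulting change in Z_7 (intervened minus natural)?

-4

The intervention breaks the incoming arrows to Z_4: Z_4 <- Z_2^2 + Z_3 no longer applies, and Z_4 = 2.
Z_7 = -2Z_1 - 2Z_4 - 2Z_2  [with Z_1=1, Z_4=2, Z_2=4]  = -14
Without intervention: Z_3 = -3Z_2 - Z_1 - 3  [with Z_2=4, Z_1=1]  = -16; Z_4 = Z_2^2 + Z_3  [with Z_2=4, Z_3=-16]  = 0; Z_7 = -2Z_1 - 2Z_4 - 2Z_2  [with Z_1=1, Z_4=0, Z_2=4]  = -10.
Change = -14 − (-10) = -4.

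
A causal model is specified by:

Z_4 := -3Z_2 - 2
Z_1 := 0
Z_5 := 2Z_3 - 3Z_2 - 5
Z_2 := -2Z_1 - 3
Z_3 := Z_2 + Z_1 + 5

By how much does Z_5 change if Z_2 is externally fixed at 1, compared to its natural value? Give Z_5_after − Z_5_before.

-4

do(Z_2=1) replaces the equation Z_2 := -2Z_1 - 3 with the constant Z_2 = 1.
Z_3 = Z_2 + Z_1 + 5  [with Z_2=1, Z_1=0]  = 6
Z_5 = 2Z_3 - 3Z_2 - 5  [with Z_3=6, Z_2=1]  = 4
Without intervention: Z_2 = -2Z_1 - 3  [with Z_1=0]  = -3; Z_3 = Z_2 + Z_1 + 5  [with Z_2=-3, Z_1=0]  = 2; Z_5 = 2Z_3 - 3Z_2 - 5  [with Z_3=2, Z_2=-3]  = 8.
Change = 4 − 8 = -4.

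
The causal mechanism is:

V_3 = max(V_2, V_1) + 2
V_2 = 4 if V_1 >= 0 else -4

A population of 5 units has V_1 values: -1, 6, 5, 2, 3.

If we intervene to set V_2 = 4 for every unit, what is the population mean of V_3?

6.6

do(V_2=4) breaks V_2's dependence on V_1. With V_2=4 fixed, V_3 across the units is 6, 8, 7, 6, 6, mean 6.6.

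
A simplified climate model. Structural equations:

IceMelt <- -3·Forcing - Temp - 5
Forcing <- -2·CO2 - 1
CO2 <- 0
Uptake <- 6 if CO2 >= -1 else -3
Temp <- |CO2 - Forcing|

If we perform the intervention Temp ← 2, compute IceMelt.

The intervention breaks the incoming arrows to Temp: Temp <- |CO2 - Forcing| no longer applies, and Temp = 2.
Forcing = -2·CO2 - 1  [with CO2=0]  = -1
IceMelt = -3·Forcing - Temp - 5  [with Forcing=-1, Temp=2]  = -4

-4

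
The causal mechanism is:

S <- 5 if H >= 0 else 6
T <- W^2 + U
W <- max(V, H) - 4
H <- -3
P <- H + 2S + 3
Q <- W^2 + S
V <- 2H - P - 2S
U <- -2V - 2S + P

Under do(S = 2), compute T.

do(S=2) replaces the equation S <- 5 if H >= 0 else 6 with the constant S = 2.
P = H + 2S + 3  [with H=-3, S=2]  = 4
V = 2H - P - 2S  [with H=-3, P=4, S=2]  = -14
W = max(V, H) - 4  [with V=-14, H=-3]  = -7
U = -2V - 2S + P  [with V=-14, S=2, P=4]  = 28
T = W^2 + U  [with W=-7, U=28]  = 77

77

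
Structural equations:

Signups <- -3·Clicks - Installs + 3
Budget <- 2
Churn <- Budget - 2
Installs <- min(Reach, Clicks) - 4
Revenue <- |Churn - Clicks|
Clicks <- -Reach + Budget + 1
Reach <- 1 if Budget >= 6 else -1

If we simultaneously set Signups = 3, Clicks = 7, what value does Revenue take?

The joint intervention fixes Signups = 3, Clicks = 7, removing each variable's own equation.
Churn = Budget - 2  [with Budget=2]  = 0
Revenue = |Churn - Clicks|  [with Churn=0, Clicks=7]  = 7

7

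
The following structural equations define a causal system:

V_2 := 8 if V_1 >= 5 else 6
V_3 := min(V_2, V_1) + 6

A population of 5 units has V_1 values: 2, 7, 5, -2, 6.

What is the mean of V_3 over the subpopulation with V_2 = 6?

6

Conditioning on V_2=6 selects the 2 unit(s) with V_1 ∈ {2, -2}. Their V_3 values: 8, 4. Mean = 6.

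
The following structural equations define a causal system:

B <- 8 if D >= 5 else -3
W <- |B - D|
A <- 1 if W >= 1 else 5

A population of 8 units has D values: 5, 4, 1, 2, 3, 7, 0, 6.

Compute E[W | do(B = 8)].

Under do(B=8), B's equation is replaced by B=8 for every unit. Per-unit W: 3, 4, 7, 6, 5, 1, 8, 2. Mean = 4.5.

4.5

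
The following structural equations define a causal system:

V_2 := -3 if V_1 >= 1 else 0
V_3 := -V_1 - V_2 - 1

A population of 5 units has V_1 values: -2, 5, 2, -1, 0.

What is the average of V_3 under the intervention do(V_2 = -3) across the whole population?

1.2

Every unit gets V_2=-3 under the intervention. V_3 values become 4, -3, 0, 3, 2; E[V_3|do(V_2=-3)] = 1.2.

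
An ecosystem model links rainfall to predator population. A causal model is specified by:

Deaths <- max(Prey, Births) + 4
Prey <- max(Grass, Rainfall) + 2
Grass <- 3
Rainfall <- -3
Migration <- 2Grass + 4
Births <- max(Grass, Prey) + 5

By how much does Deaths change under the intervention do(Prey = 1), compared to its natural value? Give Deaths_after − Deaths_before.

do(Prey=1) replaces the equation Prey <- max(Grass, Rainfall) + 2 with the constant Prey = 1.
Births = max(Grass, Prey) + 5  [with Grass=3, Prey=1]  = 8
Deaths = max(Prey, Births) + 4  [with Prey=1, Births=8]  = 12
Without intervention: Prey = max(Grass, Rainfall) + 2  [with Grass=3, Rainfall=-3]  = 5; Births = max(Grass, Prey) + 5  [with Grass=3, Prey=5]  = 10; Deaths = max(Prey, Births) + 4  [with Prey=5, Births=10]  = 14.
Change = 12 − 14 = -2.

-2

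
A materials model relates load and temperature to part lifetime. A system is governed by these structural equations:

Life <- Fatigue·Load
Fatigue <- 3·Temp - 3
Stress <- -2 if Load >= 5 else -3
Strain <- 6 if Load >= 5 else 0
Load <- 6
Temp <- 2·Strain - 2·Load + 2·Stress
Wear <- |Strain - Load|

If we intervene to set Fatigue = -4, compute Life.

Intervening sets Fatigue = -4 and removes its equation (Fatigue <- 3·Temp - 3).
Life = Fatigue·Load  [with Fatigue=-4, Load=6]  = -24

-24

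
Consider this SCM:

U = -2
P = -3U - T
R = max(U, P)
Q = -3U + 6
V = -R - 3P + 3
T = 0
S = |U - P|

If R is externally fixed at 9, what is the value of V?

-24

Under do(R=9), the mechanism R = max(U, P) is discarded; R is fixed at 9.
P = -3U - T  [with U=-2, T=0]  = 6
V = -R - 3P + 3  [with R=9, P=6]  = -24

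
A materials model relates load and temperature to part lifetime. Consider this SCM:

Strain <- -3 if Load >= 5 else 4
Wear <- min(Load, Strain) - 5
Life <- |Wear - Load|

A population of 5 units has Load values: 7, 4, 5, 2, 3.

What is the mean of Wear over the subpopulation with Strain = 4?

Conditioning on Strain=4 selects the 3 unit(s) with Load ∈ {4, 2, 3}. Their Wear values: -1, -3, -2. Mean = -2.

-2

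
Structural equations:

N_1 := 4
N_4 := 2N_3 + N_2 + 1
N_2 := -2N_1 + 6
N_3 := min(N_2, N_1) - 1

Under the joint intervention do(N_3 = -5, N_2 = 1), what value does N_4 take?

-8

The joint intervention fixes N_3 = -5, N_2 = 1, removing each variable's own equation.
N_4 = 2N_3 + N_2 + 1  [with N_3=-5, N_2=1]  = -8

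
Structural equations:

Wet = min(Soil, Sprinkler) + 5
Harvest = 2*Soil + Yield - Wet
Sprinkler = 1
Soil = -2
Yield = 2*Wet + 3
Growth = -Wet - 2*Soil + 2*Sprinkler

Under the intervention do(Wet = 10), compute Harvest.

9

The intervention breaks the incoming arrows to Wet: Wet = min(Soil, Sprinkler) + 5 no longer applies, and Wet = 10.
Yield = 2*Wet + 3  [with Wet=10]  = 23
Harvest = 2*Soil + Yield - Wet  [with Soil=-2, Yield=23, Wet=10]  = 9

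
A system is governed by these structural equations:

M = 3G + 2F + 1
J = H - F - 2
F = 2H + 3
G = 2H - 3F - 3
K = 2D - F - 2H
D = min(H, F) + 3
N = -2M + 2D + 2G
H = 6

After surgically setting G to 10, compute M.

do(G=10) replaces the equation G = 2H - 3F - 3 with the constant G = 10.
F = 2H + 3  [with H=6]  = 15
M = 3G + 2F + 1  [with G=10, F=15]  = 61

61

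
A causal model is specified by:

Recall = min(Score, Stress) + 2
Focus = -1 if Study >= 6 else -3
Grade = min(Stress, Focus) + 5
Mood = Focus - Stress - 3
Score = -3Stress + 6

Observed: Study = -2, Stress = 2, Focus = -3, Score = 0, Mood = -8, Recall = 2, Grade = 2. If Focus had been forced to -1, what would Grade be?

The intervention breaks the incoming arrows to Focus: Focus = -1 if Study >= 6 else -3 no longer applies, and Focus = -1.
Grade = min(Stress, Focus) + 5  [with Stress=2, Focus=-1]  = 4

4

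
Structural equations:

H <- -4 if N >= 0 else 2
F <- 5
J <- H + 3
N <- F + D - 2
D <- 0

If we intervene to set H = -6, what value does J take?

-3

Intervening sets H = -6 and removes its equation (H <- -4 if N >= 0 else 2).
J = H + 3  [with H=-6]  = -3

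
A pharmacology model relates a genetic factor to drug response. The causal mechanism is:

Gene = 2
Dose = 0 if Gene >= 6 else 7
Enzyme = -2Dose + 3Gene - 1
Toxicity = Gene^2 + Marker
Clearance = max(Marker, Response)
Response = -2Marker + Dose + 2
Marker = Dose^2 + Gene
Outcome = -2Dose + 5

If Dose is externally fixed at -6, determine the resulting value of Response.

do(Dose=-6) replaces the equation Dose = 0 if Gene >= 6 else 7 with the constant Dose = -6.
Marker = Dose^2 + Gene  [with Dose=-6, Gene=2]  = 38
Response = -2Marker + Dose + 2  [with Marker=38, Dose=-6]  = -80

-80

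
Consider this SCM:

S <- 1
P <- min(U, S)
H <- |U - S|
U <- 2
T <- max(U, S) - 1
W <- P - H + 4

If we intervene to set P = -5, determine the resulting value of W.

-2

The intervention breaks the incoming arrows to P: P <- min(U, S) no longer applies, and P = -5.
H = |U - S|  [with U=2, S=1]  = 1
W = P - H + 4  [with P=-5, H=1]  = -2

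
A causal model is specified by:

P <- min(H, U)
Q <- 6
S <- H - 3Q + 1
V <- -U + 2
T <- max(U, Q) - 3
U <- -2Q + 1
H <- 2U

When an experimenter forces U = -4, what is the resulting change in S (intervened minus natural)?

14

do(U=-4) replaces the equation U <- -2Q + 1 with the constant U = -4.
H = 2U  [with U=-4]  = -8
S = H - 3Q + 1  [with H=-8, Q=6]  = -25
Without intervention: U = -2Q + 1  [with Q=6]  = -11; H = 2U  [with U=-11]  = -22; S = H - 3Q + 1  [with H=-22, Q=6]  = -39.
Change = -25 − (-39) = 14.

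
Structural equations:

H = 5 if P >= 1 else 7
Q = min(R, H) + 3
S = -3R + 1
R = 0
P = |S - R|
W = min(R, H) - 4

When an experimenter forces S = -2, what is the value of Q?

do(S=-2) replaces the equation S = -3R + 1 with the constant S = -2.
P = |S - R|  [with S=-2, R=0]  = 2
H = 5 if P >= 1 else 7  [with P=2]  = 5
Q = min(R, H) + 3  [with R=0, H=5]  = 3

3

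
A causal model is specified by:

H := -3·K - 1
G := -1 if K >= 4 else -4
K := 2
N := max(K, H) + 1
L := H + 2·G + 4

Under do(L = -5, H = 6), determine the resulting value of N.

7

Under do(L = -5, H = 6), each intervened variable's structural equation is replaced by its fixed value.
N = max(K, H) + 1  [with K=2, H=6]  = 7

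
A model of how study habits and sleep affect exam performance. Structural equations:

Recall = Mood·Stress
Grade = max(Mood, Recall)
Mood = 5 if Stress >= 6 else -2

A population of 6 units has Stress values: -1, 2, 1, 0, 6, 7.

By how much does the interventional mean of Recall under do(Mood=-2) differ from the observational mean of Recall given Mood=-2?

Under do(Mood=-2), Mood's equation is replaced by Mood=-2 for every unit. Per-unit Recall: 2, -4, -2, 0, -12, -14. Mean = -5.
Conditioning on Mood=-2 selects the 4 unit(s) with Stress ∈ {-1, 2, 1, 0}. Their Recall values: 2, -4, -2, 0. Mean = -1.
Difference = -5 − (-1) = -4.

-4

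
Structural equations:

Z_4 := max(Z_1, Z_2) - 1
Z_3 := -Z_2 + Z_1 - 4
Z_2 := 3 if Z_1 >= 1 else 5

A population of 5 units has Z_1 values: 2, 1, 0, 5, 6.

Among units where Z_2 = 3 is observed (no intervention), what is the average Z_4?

E[Z_4|Z_2=3] averages over only the 4 units with Z_2=3 (Z_1 = 2, 1, 5, 6): Z_4 = 2, 2, 4, 5, mean 3.25.

3.25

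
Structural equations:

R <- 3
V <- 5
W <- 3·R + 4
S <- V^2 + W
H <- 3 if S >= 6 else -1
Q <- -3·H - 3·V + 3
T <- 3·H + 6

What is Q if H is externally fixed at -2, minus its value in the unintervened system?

The intervention breaks the incoming arrows to H: H <- 3 if S >= 6 else -1 no longer applies, and H = -2.
Q = -3·H - 3·V + 3  [with H=-2, V=5]  = -6
Without intervention: W = 3·R + 4  [with R=3]  = 13; S = V^2 + W  [with V=5, W=13]  = 38; H = 3 if S >= 6 else -1  [with S=38]  = 3; Q = -3·H - 3·V + 3  [with H=3, V=5]  = -21.
Change = -6 − (-21) = 15.

15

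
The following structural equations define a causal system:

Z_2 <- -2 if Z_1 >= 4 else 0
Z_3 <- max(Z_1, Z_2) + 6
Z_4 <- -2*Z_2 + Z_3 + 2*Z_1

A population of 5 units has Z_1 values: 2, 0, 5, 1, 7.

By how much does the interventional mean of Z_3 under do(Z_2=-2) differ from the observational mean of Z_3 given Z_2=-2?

-3

Under do(Z_2=-2), Z_2's equation is replaced by Z_2=-2 for every unit. Per-unit Z_3: 8, 6, 11, 7, 13. Mean = 9.
E[Z_3|Z_2=-2] averages over only the 2 units with Z_2=-2 (Z_1 = 5, 7): Z_3 = 11, 13, mean 12.
Difference = 9 − 12 = -3.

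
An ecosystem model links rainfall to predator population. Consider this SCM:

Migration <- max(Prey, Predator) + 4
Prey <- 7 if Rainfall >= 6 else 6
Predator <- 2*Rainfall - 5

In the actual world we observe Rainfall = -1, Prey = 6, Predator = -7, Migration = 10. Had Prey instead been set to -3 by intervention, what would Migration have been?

Under do(Prey=-3), the mechanism Prey <- 7 if Rainfall >= 6 else 6 is discarded; Prey is fixed at -3.
Predator = 2*Rainfall - 5  [with Rainfall=-1]  = -7
Migration = max(Prey, Predator) + 4  [with Prey=-3, Predator=-7]  = 1

1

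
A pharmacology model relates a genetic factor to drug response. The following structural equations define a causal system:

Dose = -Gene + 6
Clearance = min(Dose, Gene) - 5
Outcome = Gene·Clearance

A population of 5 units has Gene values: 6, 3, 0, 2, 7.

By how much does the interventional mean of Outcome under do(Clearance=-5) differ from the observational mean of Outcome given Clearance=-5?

The intervention sets Clearance=-5 in all 5 units regardless of Gene. Recomputing Outcome per unit gives -30, -15, 0, -10, -35; average -18.
Conditioning on Clearance=-5 selects the 2 unit(s) with Gene ∈ {6, 0}. Their Outcome values: -30, 0. Mean = -15.
Difference = -18 − (-15) = -3.

-3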